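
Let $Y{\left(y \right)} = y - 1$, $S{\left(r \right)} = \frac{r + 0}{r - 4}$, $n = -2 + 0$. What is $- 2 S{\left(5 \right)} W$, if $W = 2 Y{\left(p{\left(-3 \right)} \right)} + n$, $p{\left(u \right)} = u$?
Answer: $100$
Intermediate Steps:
$n = -2$
$S{\left(r \right)} = \frac{r}{-4 + r}$
$Y{\left(y \right)} = -1 + y$
$W = -10$ ($W = 2 \left(-1 - 3\right) - 2 = 2 \left(-4\right) - 2 = -8 - 2 = -10$)
$- 2 S{\left(5 \right)} W = - 2 \frac{5}{-4 + 5} \left(-10\right) = - 2 \cdot \frac{5}{1} \left(-10\right) = - 2 \cdot 5 \cdot 1 \left(-10\right) = \left(-2\right) 5 \left(-10\right) = \left(-10\right) \left(-10\right) = 100$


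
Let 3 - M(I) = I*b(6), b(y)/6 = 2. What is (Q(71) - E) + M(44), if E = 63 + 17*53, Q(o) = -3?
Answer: -1492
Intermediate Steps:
b(y) = 12 (b(y) = 6*2 = 12)
M(I) = 3 - 12*I (M(I) = 3 - I*12 = 3 - 12*I)
E = 964 (E = 63 + 901 = 964)
(Q(71) - E) + M(44) = (-3 - 1*964) + (3 - 12*44) = (-3 - 964) + (3 - 528) = -967 - 525 = -1492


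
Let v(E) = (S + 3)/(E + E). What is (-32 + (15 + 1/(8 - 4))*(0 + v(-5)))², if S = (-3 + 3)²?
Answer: 2140369/1600 ≈ 1337.7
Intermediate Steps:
S = 0 (S = 0² = 0)
v(E) = 3/(2*E) (v(E) = (0 + 3)/(E + E) = 3/((2*E)) = 3*(1/(2*E)) = 3/(2*E))
(-32 + (15 + 1/(8 - 4))*(0 + v(-5)))² = (-32 + (15 + 1/(8 - 4))*(0 + (3/2)/(-5)))² = (-32 + (15 + 1/4)*(0 + (3/2)*(-⅕)))² = (-32 + (15 + ¼)*(0 - 3/10))² = (-32 + (61/4)*(-3/10))² = (-32 - 183/40)² = (-1463/40)² = 2140369/1600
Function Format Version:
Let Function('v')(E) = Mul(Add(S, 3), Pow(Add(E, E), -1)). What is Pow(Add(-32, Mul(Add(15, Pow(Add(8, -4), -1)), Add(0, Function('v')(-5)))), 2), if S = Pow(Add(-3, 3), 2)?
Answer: Rational(2140369, 1600) ≈ 1337.7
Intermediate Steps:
S = 0 (S = Pow(0, 2) = 0)
Function('v')(E) = Mul(Rational(3, 2), Pow(E, -1)) (Function('v')(E) = Mul(Add(0, 3), Pow(Add(E, E), -1)) = Mul(3, Pow(Mul(2, E), -1)) = Mul(3, Mul(Rational(1, 2), Pow(E, -1))) = Mul(Rational(3, 2), Pow(E, -1)))
Pow(Add(-32, Mul(Add(15, Pow(Add(8, -4), -1)), Add(0, Function('v')(-5)))), 2) = Pow(Add(-32, Mul(Add(15, Pow(Add(8, -4), -1)), Add(0, Mul(Rational(3, 2), Pow(-5, -1))))), 2) = Pow(Add(-32, Mul(Add(15, Pow(4, -1)), Add(0, Mul(Rational(3, 2), Rational(-1, 5))))), 2) = Pow(Add(-32, Mul(Add(15, Rational(1, 4)), Add(0, Rational(-3, 10)))), 2) = Pow(Add(-32, Mul(Rational(61, 4), Rational(-3, 10))), 2) = Pow(Add(-32, Rational(-183, 40)), 2) = Pow(Rational(-1463, 40), 2) = Rational(2140369, 1600)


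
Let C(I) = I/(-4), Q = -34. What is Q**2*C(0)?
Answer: 0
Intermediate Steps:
C(I) = -I/4 (C(I) = I*(-1/4) = -I/4)
Q**2*C(0) = (-34)**2*(-1/4*0) = 1156*0 = 0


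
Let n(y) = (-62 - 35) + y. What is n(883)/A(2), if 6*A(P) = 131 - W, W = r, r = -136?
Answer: 1572/89 ≈ 17.663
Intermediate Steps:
W = -136
n(y) = -97 + y
A(P) = 89/2 (A(P) = (131 - 1*(-136))/6 = (131 + 136)/6 = (⅙)*267 = 89/2)
n(883)/A(2) = (-97 + 883)/(89/2) = 786*(2/89) = 1572/89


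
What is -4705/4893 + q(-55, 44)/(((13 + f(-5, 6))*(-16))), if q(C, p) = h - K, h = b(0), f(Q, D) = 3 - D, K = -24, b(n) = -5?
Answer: -845767/782880 ≈ -1.0803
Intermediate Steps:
h = -5
q(C, p) = 19 (q(C, p) = -5 - 1*(-24) = -5 + 24 = 19)
-4705/4893 + q(-55, 44)/(((13 + f(-5, 6))*(-16))) = -4705/4893 + 19/(((13 + (3 - 1*6))*(-16))) = -4705*1/4893 + 19/(((13 + (3 - 6))*(-16))) = -4705/4893 + 19/(((13 - 3)*(-16))) = -4705/4893 + 19/((10*(-16))) = -4705/4893 + 19/(-160) = -4705/4893 + 19*(-1/160) = -4705/4893 - 19/160 = -845767/782880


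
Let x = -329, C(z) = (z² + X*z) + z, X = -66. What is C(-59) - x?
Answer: 7645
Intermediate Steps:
C(z) = z² - 65*z (C(z) = (z² - 66*z) + z = z² - 65*z)
C(-59) - x = -59*(-65 - 59) - 1*(-329) = -59*(-124) + 329 = 7316 + 329 = 7645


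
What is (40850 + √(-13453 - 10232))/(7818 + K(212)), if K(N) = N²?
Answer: 20425/26381 + I*√23685/52762 ≈ 0.77423 + 0.0029169*I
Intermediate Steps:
(40850 + √(-13453 - 10232))/(7818 + K(212)) = (40850 + √(-13453 - 10232))/(7818 + 212²) = (40850 + √(-23685))/(7818 + 44944) = (40850 + I*√23685)/52762 = (40850 + I*√23685)*(1/52762) = 20425/26381 + I*√23685/52762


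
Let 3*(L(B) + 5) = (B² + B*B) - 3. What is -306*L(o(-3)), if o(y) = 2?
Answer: 1020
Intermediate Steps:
L(B) = -6 + 2*B²/3 (L(B) = -5 + ((B² + B*B) - 3)/3 = -5 + ((B² + B²) - 3)/3 = -5 + (2*B² - 3)/3 = -5 + (-3 + 2*B²)/3 = -5 + (-1 + 2*B²/3) = -6 + 2*B²/3)
-306*L(o(-3)) = -306*(-6 + (⅔)*2²) = -306*(-6 + (⅔)*4) = -306*(-6 + 8/3) = -306*(-10/3) = 1020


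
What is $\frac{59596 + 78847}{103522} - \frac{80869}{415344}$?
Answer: $\frac{1444992611}{1264624752} \approx 1.1426$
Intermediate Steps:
$\frac{59596 + 78847}{103522} - \frac{80869}{415344} = 138443 \cdot \frac{1}{103522} - \frac{4757}{24432} = \frac{138443}{103522} - \frac{4757}{24432} = \frac{1444992611}{1264624752}$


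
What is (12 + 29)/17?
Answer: 41/17 ≈ 2.4118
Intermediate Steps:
(12 + 29)/17 = (1/17)*41 = 41/17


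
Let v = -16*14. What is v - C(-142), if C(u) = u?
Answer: -82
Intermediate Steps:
v = -224
v - C(-142) = -224 - 1*(-142) = -224 + 142 = -82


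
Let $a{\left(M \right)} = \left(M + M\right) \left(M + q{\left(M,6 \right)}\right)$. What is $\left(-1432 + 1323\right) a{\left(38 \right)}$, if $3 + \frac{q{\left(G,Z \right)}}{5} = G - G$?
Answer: $-190532$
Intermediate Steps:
$q{\left(G,Z \right)} = -15$ ($q{\left(G,Z \right)} = -15 + 5 \left(G - G\right) = -15 + 5 \cdot 0 = -15 + 0 = -15$)
$a{\left(M \right)} = 2 M \left(-15 + M\right)$ ($a{\left(M \right)} = \left(M + M\right) \left(M - 15\right) = 2 M \left(-15 + M\right)$)
$\left(-1432 + 1323\right) a{\left(38 \right)} = \left(-1432 + 1323\right) 2 \cdot 38 \left(-15 + 38\right) = - 109 \cdot 2 \cdot 38 \cdot 23 = \left(-109\right) 1748 = -190532$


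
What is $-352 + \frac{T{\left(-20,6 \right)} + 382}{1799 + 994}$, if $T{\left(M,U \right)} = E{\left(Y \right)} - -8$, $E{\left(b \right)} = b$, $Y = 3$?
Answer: $- \frac{327581}{931} \approx -351.86$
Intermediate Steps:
$T{\left(M,U \right)} = 11$ ($T{\left(M,U \right)} = 3 - -8 = 3 + 8 = 11$)
$-352 + \frac{T{\left(-20,6 \right)} + 382}{1799 + 994} = -352 + \frac{11 + 382}{1799 + 994} = -352 + \frac{393}{2793} = -352 + 393 \cdot \frac{1}{2793} = -352 + \frac{131}{931} = - \frac{327581}{931}$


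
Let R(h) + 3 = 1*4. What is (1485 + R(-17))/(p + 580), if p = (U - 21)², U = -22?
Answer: 1486/2429 ≈ 0.61177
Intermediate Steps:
R(h) = 1 (R(h) = -3 + 1*4 = -3 + 4 = 1)
p = 1849 (p = (-22 - 21)² = (-43)² = 1849)
(1485 + R(-17))/(p + 580) = (1485 + 1)/(1849 + 580) = 1486/2429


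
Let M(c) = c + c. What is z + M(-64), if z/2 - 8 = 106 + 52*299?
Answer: 31196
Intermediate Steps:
z = 31324 (z = 16 + 2*(106 + 52*299) = 16 + 2*(106 + 15548) = 16 + 2*15654 = 16 + 31308 = 31324)
M(c) = 2*c
z + M(-64) = 31324 + 2*(-64) = 31324 - 128 = 31196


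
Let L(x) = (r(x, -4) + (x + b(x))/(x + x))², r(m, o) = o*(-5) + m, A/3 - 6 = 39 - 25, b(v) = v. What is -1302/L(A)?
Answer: -434/2187 ≈ -0.19845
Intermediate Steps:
A = 60 (A = 18 + 3*(39 - 25) = 18 + 3*14 = 18 + 42 = 60)
r(m, o) = m - 5*o (r(m, o) = -5*o + m = m - 5*o)
L(x) = (21 + x)² (L(x) = ((x - 5*(-4)) + (x + x)/(x + x))² = ((x + 20) + (2*x)/((2*x)))² = ((20 + x) + (2*x)*(1/(2*x)))² = ((20 + x) + 1)² = (21 + x)²)
-1302/L(A) = -1302/(21 + 60)² = -1302/(81²) = -1302/6561 = -1302*1/6561 = -434/2187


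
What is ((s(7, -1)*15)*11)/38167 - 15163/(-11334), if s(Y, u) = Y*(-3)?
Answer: 539453911/432584778 ≈ 1.2470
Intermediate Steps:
s(Y, u) = -3*Y
((s(7, -1)*15)*11)/38167 - 15163/(-11334) = ((-3*7*15)*11)/38167 - 15163/(-11334) = (-21*15*11)*(1/38167) - 15163*(-1/11334) = -315*11*(1/38167) + 15163/11334 = -3465*1/38167 + 15163/11334 = -3465/38167 + 15163/11334 = 539453911/432584778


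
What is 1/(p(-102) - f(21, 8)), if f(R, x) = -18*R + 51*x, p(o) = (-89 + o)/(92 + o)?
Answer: -10/109 ≈ -0.091743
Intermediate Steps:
p(o) = (-89 + o)/(92 + o)
1/(p(-102) - f(21, 8)) = 1/((-89 - 102)/(92 - 102) - (-18*21 + 51*8)) = 1/(-191/(-10) - (-378 + 408)) = 1/(-1/10*(-191) - 1*30) = 1/(191/10 - 30) = 1/(-109/10) = -10/109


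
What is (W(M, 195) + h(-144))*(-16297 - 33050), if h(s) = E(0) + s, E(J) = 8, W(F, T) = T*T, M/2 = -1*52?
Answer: -1869708483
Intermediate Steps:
M = -104 (M = 2*(-1*52) = 2*(-52) = -104)
W(F, T) = T²
h(s) = 8 + s
(W(M, 195) + h(-144))*(-16297 - 33050) = (195² + (8 - 144))*(-16297 - 33050) = (38025 - 136)*(-49347) = 37889*(-49347) = -1869708483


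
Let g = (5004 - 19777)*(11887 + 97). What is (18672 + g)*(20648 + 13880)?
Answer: -6112179706880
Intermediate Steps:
g = -177039632 (g = -14773*11984 = -177039632)
(18672 + g)*(20648 + 13880) = (18672 - 177039632)*(20648 + 13880) = -177020960*34528 = -6112179706880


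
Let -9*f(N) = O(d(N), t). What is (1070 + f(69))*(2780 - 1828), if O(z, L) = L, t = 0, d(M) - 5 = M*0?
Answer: 1018640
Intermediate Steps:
d(M) = 5 (d(M) = 5 + M*0 = 5 + 0 = 5)
f(N) = 0 (f(N) = -⅑*0 = 0)
(1070 + f(69))*(2780 - 1828) = (1070 + 0)*(2780 - 1828) = 1070*952 = 1018640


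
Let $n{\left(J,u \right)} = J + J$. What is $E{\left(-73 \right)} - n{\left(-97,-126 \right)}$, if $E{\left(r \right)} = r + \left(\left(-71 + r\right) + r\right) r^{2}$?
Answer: $-1156272$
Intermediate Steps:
$n{\left(J,u \right)} = 2 J$
$E{\left(r \right)} = r + r^{2} \left(-71 + 2 r\right)$ ($E{\left(r \right)} = r + \left(-71 + 2 r\right) r^{2} = r + r^{2} \left(-71 + 2 r\right)$)
$E{\left(-73 \right)} - n{\left(-97,-126 \right)} = - 73 \left(1 - -5183 + 2 \left(-73\right)^{2}\right) - 2 \left(-97\right) = - 73 \left(1 + 5183 + 2 \cdot 5329\right) - -194 = - 73 \left(1 + 5183 + 10658\right) + 194 = \left(-73\right) 15842 + 194 = -1156466 + 194 = -1156272$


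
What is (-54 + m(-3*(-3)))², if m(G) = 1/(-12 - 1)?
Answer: 494209/169 ≈ 2924.3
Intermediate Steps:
m(G) = -1/13 (m(G) = 1/(-13) = -1/13)
(-54 + m(-3*(-3)))² = (-54 - 1/13)² = (-703/13)² = 494209/169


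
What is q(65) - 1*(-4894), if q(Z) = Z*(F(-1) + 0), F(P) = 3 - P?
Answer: 5154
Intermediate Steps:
q(Z) = 4*Z (q(Z) = Z*((3 - 1*(-1)) + 0) = Z*((3 + 1) + 0) = Z*(4 + 0) = Z*4 = 4*Z)
q(65) - 1*(-4894) = 4*65 - 1*(-4894) = 260 + 4894 = 5154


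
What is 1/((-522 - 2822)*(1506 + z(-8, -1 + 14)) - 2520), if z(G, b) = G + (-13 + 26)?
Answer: -1/5055304 ≈ -1.9781e-7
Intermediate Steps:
z(G, b) = 13 + G (z(G, b) = G + 13 = 13 + G)
1/((-522 - 2822)*(1506 + z(-8, -1 + 14)) - 2520) = 1/((-522 - 2822)*(1506 + (13 - 8)) - 2520) = 1/(-3344*(1506 + 5) - 2520) = 1/(-3344*1511 - 2520) = 1/(-5052784 - 2520) = 1/(-5055304) = -1/5055304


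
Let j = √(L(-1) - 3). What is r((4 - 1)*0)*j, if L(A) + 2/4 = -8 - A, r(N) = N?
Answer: 0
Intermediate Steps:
L(A) = -17/2 - A (L(A) = -½ + (-8 - A) = -17/2 - A)
j = I*√42/2 (j = √((-17/2 - 1*(-1)) - 3) = √((-17/2 + 1) - 3) = √(-15/2 - 3) = √(-21/2) = I*√42/2 ≈ 3.2404*I)
r((4 - 1)*0)*j = ((4 - 1)*0)*(I*√42/2) = (3*0)*(I*√42/2) = 0*(I*√42/2) = 0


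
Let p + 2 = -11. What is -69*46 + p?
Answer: -3187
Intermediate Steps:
p = -13 (p = -2 - 11 = -13)
-69*46 + p = -69*46 - 13 = -3174 - 13 = -3187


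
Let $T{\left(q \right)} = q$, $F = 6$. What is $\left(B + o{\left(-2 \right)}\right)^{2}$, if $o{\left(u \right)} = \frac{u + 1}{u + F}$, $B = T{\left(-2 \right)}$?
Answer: $\frac{81}{16} \approx 5.0625$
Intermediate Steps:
$B = -2$
$o{\left(u \right)} = \frac{1 + u}{6 + u}$ ($o{\left(u \right)} = \frac{u + 1}{u + 6} = \frac{1 + u}{6 + u}$)
$\left(B + o{\left(-2 \right)}\right)^{2} = \left(-2 + \frac{1 - 2}{6 - 2}\right)^{2} = \left(-2 + \frac{1}{4} \left(-1\right)\right)^{2} = \left(-2 - \frac{1}{4}\right)^{2} = \left(- \frac{9}{4}\right)^{2} = \frac{81}{16}$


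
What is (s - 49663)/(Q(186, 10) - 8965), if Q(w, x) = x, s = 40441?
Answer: 3074/2985 ≈ 1.0298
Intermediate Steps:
(s - 49663)/(Q(186, 10) - 8965) = (40441 - 49663)/(10 - 8965) = -9222/(-8955) = -9222*(-1/8955) = 3074/2985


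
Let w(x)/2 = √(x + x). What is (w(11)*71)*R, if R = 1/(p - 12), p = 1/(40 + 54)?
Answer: -13348*√22/1127 ≈ -55.552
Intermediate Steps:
p = 1/94 ≈ 0.010638
R = -94/1127 (R = 1/(1/94 - 12) = 1/(-1127/94) = -94/1127 ≈ -0.083407)
w(x) = 2*√2*√x (w(x) = 2*√(x + x) = 2*√(2*x) = 2*(√2*√x) = 2*√2*√x)
(w(11)*71)*R = ((2*√2*√11)*71)*(-94/1127) = ((2*√22)*71)*(-94/1127) = (142*√22)*(-94/1127) = -13348*√22/1127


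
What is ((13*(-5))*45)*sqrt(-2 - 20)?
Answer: -2925*I*sqrt(22) ≈ -13719.0*I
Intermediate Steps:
((13*(-5))*45)*sqrt(-2 - 20) = (-65*45)*sqrt(-22) = -2925*I*sqrt(22)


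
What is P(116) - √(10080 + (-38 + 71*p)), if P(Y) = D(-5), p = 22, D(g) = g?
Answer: -5 - 2*√2901 ≈ -112.72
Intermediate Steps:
P(Y) = -5
P(116) - √(10080 + (-38 + 71*p)) = -5 - √(10080 + (-38 + 71*22)) = -5 - √(10080 + (-38 + 1562)) = -5 - √(10080 + 1524) = -5 - √11604 = -5 - 2*√2901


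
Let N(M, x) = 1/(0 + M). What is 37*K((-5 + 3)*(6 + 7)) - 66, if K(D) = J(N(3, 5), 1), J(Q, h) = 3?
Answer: 45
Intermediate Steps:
N(M, x) = 1/M
K(D) = 3
37*K((-5 + 3)*(6 + 7)) - 66 = 37*3 - 66 = 111 - 66 = 45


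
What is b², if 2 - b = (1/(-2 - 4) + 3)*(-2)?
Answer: 529/9 ≈ 58.778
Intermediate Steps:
b = 23/3 (b = 2 - (1/(-2 - 4) + 3)*(-2) = 2 - (1/(-6) + 3)*(-2) = 2 - (-⅙ + 3)*(-2) = 2 - 17*(-2)/6 = 2 - 1*(-17/3) = 2 + 17/3 = 23/3 ≈ 7.6667)
b² = (23/3)² = 529/9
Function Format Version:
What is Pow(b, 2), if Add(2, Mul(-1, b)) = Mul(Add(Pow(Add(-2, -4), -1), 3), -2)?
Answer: Rational(529, 9) ≈ 58.778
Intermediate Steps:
b = Rational(23, 3) (b = Add(2, Mul(-1, Mul(Add(Pow(Add(-2, -4), -1), 3), -2))) = Add(2, Mul(-1, Mul(Add(Pow(-6, -1), 3), -2))) = Add(2, Mul(-1, Mul(Add(Rational(-1, 6), 3), -2))) = Add(2, Mul(-1, Mul(Rational(17, 6), -2))) = Add(2, Mul(-1, Rational(-17, 3))) = Add(2, Rational(17, 3)) = Rational(23, 3) ≈ 7.6667)
Pow(b, 2) = Pow(Rational(23, 3), 2) = Rational(529, 9)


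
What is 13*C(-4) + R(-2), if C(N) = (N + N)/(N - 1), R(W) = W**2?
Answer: 124/5 ≈ 24.800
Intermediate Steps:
C(N) = 2*N/(-1 + N) (C(N) = (2*N)/(-1 + N) = 2*N/(-1 + N))
13*C(-4) + R(-2) = 13*(2*(-4)/(-1 - 4)) + (-2)**2 = 13*(2*(-4)/(-5)) + 4 = 13*(2*(-4)*(-1/5)) + 4 = 13*(8/5) + 4 = 104/5 + 4 = 124/5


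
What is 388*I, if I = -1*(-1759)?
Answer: 682492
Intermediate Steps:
I = 1759
388*I = 388*1759 = 682492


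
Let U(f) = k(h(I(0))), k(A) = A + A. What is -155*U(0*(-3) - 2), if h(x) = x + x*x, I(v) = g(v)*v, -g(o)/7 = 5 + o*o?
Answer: 0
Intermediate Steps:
g(o) = -35 - 7*o**2 (g(o) = -7*(5 + o*o) = -7*(5 + o**2) = -35 - 7*o**2)
I(v) = v*(-35 - 7*v**2) (I(v) = (-35 - 7*v**2)*v = v*(-35 - 7*v**2))
h(x) = x + x**2
k(A) = 2*A
U(f) = 0 (U(f) = 2*((-7*0*(5 + 0**2))*(1 - 7*0*(5 + 0**2))) = 2*((-7*0*(5 + 0))*(1 - 7*0*(5 + 0))) = 2*((-7*0*5)*(1 - 7*0*5)) = 2*(0*(1 + 0)) = 2*(0*1) = 2*0 = 0)
-155*U(0*(-3) - 2) = -155*0 = 0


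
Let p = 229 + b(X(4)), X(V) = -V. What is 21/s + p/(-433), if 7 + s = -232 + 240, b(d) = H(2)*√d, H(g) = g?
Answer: 8864/433 - 4*I/433 ≈ 20.471 - 0.0092379*I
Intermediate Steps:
b(d) = 2*√d
p = 229 + 4*I (p = 229 + 2*√(-1*4) = 229 + 2*√(-4) = 229 + 2*(2*I) = 229 + 4*I ≈ 229.0 + 4.0*I)
s = 1 (s = -7 + (-232 + 240) = -7 + 8 = 1)
21/s + p/(-433) = 21/1 + (229 + 4*I)/(-433) = 21*1 + (229 + 4*I)*(-1/433) = 21 + (-229/433 - 4*I/433) = 8864/433 - 4*I/433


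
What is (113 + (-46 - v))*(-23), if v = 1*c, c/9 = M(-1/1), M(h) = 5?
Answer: -506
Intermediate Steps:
c = 45 (c = 9*5 = 45)
v = 45 (v = 1*45 = 45)
(113 + (-46 - v))*(-23) = (113 + (-46 - 1*45))*(-23) = (113 + (-46 - 45))*(-23) = (113 - 91)*(-23) = 22*(-23) = -506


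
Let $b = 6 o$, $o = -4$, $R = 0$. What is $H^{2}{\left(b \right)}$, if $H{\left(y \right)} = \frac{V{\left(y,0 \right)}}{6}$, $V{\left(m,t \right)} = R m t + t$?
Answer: $0$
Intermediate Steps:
$V{\left(m,t \right)} = t$ ($V{\left(m,t \right)} = 0 m t + t = 0 t + t = 0 + t = t$)
$b = -24$ ($b = 6 \left(-4\right) = -24$)
$H{\left(y \right)} = 0$ ($H{\left(y \right)} = \frac{0}{6} = 0 \cdot \frac{1}{6} = 0$)
$H^{2}{\left(b \right)} = 0^{2} = 0$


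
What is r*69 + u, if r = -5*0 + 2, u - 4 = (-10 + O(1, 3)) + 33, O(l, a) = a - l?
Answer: 167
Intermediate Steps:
u = 29 (u = 4 + ((-10 + (3 - 1*1)) + 33) = 4 + ((-10 + (3 - 1)) + 33) = 4 + ((-10 + 2) + 33) = 4 + (-8 + 33) = 4 + 25 = 29)
r = 2 (r = 0 + 2 = 2)
r*69 + u = 2*69 + 29 = 138 + 29 = 167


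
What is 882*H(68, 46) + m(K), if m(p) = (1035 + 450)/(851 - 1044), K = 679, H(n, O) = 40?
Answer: 6807555/193 ≈ 35272.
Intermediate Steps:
m(p) = -1485/193 (m(p) = 1485/(-193) = 1485*(-1/193) = -1485/193)
882*H(68, 46) + m(K) = 882*40 - 1485/193 = 35280 - 1485/193 = 6807555/193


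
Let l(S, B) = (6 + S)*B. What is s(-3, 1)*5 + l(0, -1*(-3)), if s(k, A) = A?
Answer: 23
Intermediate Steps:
l(S, B) = B*(6 + S)
s(-3, 1)*5 + l(0, -1*(-3)) = 1*5 + (-1*(-3))*(6 + 0) = 5 + 3*6 = 5 + 18 = 23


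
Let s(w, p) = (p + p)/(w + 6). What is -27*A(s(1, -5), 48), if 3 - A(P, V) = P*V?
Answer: -13527/7 ≈ -1932.4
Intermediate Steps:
s(w, p) = 2*p/(6 + w) (s(w, p) = (2*p)/(6 + w) = 2*p/(6 + w))
A(P, V) = 3 - P*V
-27*A(s(1, -5), 48) = -27*(3 - 1*2*(-5)/(6 + 1)*48) = -27*(3 - 1*2*(-5)/7*48) = -27*(3 - 1*2*(-5)*(⅐)*48) = -27*(3 - 1*(-10/7)*48) = -27*(3 + 480/7) = -27*501/7 = -13527/7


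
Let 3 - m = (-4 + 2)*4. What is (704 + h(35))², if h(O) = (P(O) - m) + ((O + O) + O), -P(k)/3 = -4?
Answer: 656100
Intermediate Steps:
P(k) = 12 (P(k) = -3*(-4) = 12)
m = 11 (m = 3 - (-4 + 2)*4 = 3 - (-2)*4 = 3 - 1*(-8) = 3 + 8 = 11)
h(O) = 1 + 3*O (h(O) = (12 - 1*11) + ((O + O) + O) = (12 - 11) + (2*O + O) = 1 + 3*O)
(704 + h(35))² = (704 + (1 + 3*35))² = (704 + (1 + 105))² = (704 + 106)² = 810² = 656100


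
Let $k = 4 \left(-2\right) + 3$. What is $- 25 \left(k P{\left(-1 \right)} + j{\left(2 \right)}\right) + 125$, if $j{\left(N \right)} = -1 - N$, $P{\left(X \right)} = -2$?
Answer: $-50$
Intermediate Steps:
$k = -5$ ($k = -8 + 3 = -5$)
$- 25 \left(k P{\left(-1 \right)} + j{\left(2 \right)}\right) + 125 = - 25 \left(\left(-5\right) \left(-2\right) - 3\right) + 125 = - 25 \left(10 - 3\right) + 125 = \left(-25\right) 7 + 125 = -175 + 125 = -50$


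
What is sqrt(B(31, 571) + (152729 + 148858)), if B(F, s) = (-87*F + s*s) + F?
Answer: 559*sqrt(2) ≈ 790.54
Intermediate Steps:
B(F, s) = s**2 - 86*F (B(F, s) = (-87*F + s**2) + F = (s**2 - 87*F) + F = s**2 - 86*F)
sqrt(B(31, 571) + (152729 + 148858)) = sqrt((571**2 - 86*31) + (152729 + 148858)) = sqrt((326041 - 2666) + 301587) = sqrt(323375 + 301587) = sqrt(624962) = 559*sqrt(2)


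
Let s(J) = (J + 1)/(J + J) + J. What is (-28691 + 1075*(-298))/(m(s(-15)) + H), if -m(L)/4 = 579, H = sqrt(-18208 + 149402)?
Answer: 404189478/2616331 + 349041*sqrt(131194)/5232662 ≈ 178.65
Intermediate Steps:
s(J) = J + (1 + J)/(2*J) (s(J) = (1 + J)/((2*J)) + J = (1 + J)*(1/(2*J)) + J = (1 + J)/(2*J) + J = J + (1 + J)/(2*J))
H = sqrt(131194) ≈ 362.21
m(L) = -2316 (m(L) = -4*579 = -2316)
(-28691 + 1075*(-298))/(m(s(-15)) + H) = (-28691 + 1075*(-298))/(-2316 + sqrt(131194)) = (-28691 - 320350)/(-2316 + sqrt(131194)) = -349041/(-2316 + sqrt(131194))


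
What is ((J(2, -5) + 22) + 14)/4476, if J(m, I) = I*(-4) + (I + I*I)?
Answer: 19/1119 ≈ 0.016979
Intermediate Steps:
J(m, I) = I² - 3*I (J(m, I) = -4*I + (I + I²) = I² - 3*I)
((J(2, -5) + 22) + 14)/4476 = ((-5*(-3 - 5) + 22) + 14)/4476 = ((-5*(-8) + 22) + 14)/4476 = ((40 + 22) + 14)/4476 = (62 + 14)/4476 = (1/4476)*76 = 19/1119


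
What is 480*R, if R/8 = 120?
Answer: 460800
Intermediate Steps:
R = 960 (R = 8*120 = 960)
480*R = 480*960 = 460800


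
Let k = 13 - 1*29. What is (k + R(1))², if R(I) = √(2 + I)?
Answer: (16 - √3)² ≈ 203.57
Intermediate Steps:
k = -16 (k = 13 - 29 = -16)
(k + R(1))² = (-16 + √(2 + 1))² = (-16 + √3)²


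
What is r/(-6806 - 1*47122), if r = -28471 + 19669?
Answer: 489/2996 ≈ 0.16322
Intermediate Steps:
r = -8802
r/(-6806 - 1*47122) = -8802/(-6806 - 1*47122) = -8802/(-6806 - 47122) = -8802/(-53928) = -8802*(-1/53928) = 489/2996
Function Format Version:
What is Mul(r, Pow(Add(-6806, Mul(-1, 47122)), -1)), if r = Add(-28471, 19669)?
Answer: Rational(489, 2996) ≈ 0.16322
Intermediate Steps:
r = -8802
Mul(r, Pow(Add(-6806, Mul(-1, 47122)), -1)) = Mul(-8802, Pow(Add(-6806, Mul(-1, 47122)), -1)) = Mul(-8802, Pow(Add(-6806, -47122), -1)) = Mul(-8802, Pow(-53928, -1)) = Mul(-8802, Rational(-1, 53928)) = Rational(489, 2996)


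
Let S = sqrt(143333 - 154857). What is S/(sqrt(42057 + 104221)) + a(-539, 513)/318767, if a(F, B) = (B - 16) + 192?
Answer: 689/318767 + I*sqrt(421426918)/73139 ≈ 0.0021615 + 0.28068*I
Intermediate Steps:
a(F, B) = 176 + B (a(F, B) = (-16 + B) + 192 = 176 + B)
S = 2*I*sqrt(2881) (S = sqrt(-11524) = 2*I*sqrt(2881) ≈ 107.35*I)
S/(sqrt(42057 + 104221)) + a(-539, 513)/318767 = (2*I*sqrt(2881))/(sqrt(42057 + 104221)) + (176 + 513)/318767 = (2*I*sqrt(2881))/(sqrt(146278)) + 689*(1/318767) = (2*I*sqrt(2881))*(sqrt(146278)/146278) + 689/318767 = I*sqrt(421426918)/73139 + 689/318767 = 689/318767 + I*sqrt(421426918)/73139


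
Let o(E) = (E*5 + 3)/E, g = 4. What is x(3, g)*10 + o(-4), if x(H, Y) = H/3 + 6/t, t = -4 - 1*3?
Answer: 159/28 ≈ 5.6786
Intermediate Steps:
t = -7 (t = -4 - 3 = -7)
o(E) = (3 + 5*E)/E (o(E) = (5*E + 3)/E = (3 + 5*E)/E)
x(H, Y) = -6/7 + H/3 (x(H, Y) = H/3 + 6/(-7) = H*(⅓) + 6*(-⅐) = H/3 - 6/7 = -6/7 + H/3)
x(3, g)*10 + o(-4) = (-6/7 + (⅓)*3)*10 + (5 + 3/(-4)) = (-6/7 + 1)*10 + (5 + 3*(-¼)) = (⅐)*10 + (5 - ¾) = 10/7 + 17/4 = 159/28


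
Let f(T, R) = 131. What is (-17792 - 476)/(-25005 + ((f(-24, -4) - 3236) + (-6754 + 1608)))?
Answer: 4567/8314 ≈ 0.54931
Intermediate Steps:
(-17792 - 476)/(-25005 + ((f(-24, -4) - 3236) + (-6754 + 1608))) = (-17792 - 476)/(-25005 + ((131 - 3236) + (-6754 + 1608))) = -18268/(-25005 + (-3105 - 5146)) = -18268/(-25005 - 8251) = -18268/(-33256) = -18268*(-1/33256) = 4567/8314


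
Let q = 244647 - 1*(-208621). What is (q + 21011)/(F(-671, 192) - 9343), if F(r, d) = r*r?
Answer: 158093/146966 ≈ 1.0757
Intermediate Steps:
F(r, d) = r**2
q = 453268 (q = 244647 + 208621 = 453268)
(q + 21011)/(F(-671, 192) - 9343) = (453268 + 21011)/((-671)**2 - 9343) = 474279/(450241 - 9343) = 474279/440898 = 474279*(1/440898) = 158093/146966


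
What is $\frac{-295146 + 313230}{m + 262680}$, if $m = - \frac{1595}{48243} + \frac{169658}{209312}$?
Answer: $\frac{91304658574272}{1326254075572567} \approx 0.068844$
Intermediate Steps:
$m = \frac{3925479127}{5048919408}$ ($m = \left(-1595\right) \frac{1}{48243} + 169658 \cdot \frac{1}{209312} = - \frac{1595}{48243} + \frac{84829}{104656} = \frac{3925479127}{5048919408} \approx 0.77749$)
$\frac{-295146 + 313230}{m + 262680} = \frac{-295146 + 313230}{\frac{3925479127}{5048919408} + 262680} = \frac{18084}{\frac{1326254075572567}{5048919408}} = 18084 \cdot \frac{5048919408}{1326254075572567} = \frac{91304658574272}{1326254075572567}$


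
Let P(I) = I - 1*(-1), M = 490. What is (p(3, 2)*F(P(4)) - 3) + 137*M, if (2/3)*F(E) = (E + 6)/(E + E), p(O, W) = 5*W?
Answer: 134287/2 ≈ 67144.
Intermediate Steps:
P(I) = 1 + I (P(I) = I + 1 = 1 + I)
F(E) = 3*(6 + E)/(4*E) (F(E) = 3*((E + 6)/(E + E))/2 = 3*((6 + E)/((2*E)))/2 = 3*((6 + E)*(1/(2*E)))/2 = 3*((6 + E)/(2*E))/2 = 3*(6 + E)/(4*E))
(p(3, 2)*F(P(4)) - 3) + 137*M = ((5*2)*(3*(6 + (1 + 4))/(4*(1 + 4))) - 3) + 137*490 = (10*((¾)*(6 + 5)/5) - 3) + 67130 = (10*((¾)*(⅕)*11) - 3) + 67130 = (10*(33/20) - 3) + 67130 = (33/2 - 3) + 67130 = 27/2 + 67130 = 134287/2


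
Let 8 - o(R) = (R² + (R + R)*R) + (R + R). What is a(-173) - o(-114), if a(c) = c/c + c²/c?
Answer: 38580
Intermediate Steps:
a(c) = 1 + c
o(R) = 8 - 3*R² - 2*R (o(R) = 8 - ((R² + (R + R)*R) + (R + R)) = 8 - ((R² + (2*R)*R) + 2*R) = 8 - ((R² + 2*R²) + 2*R) = 8 - (3*R² + 2*R) = 8 - (2*R + 3*R²) = 8 + (-3*R² - 2*R) = 8 - 3*R² - 2*R)
a(-173) - o(-114) = (1 - 173) - (8 - 3*(-114)² - 2*(-114)) = -172 - (8 - 3*12996 + 228) = -172 - (8 - 38988 + 228) = -172 - 1*(-38752) = -172 + 38752 = 38580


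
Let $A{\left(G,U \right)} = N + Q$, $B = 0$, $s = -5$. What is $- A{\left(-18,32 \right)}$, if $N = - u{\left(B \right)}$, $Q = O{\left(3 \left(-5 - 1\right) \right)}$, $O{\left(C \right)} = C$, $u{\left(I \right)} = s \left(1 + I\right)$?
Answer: $13$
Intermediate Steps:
$u{\left(I \right)} = -5 - 5 I$ ($u{\left(I \right)} = - 5 \left(1 + I\right) = -5 - 5 I$)
$Q = -18$ ($Q = 3 \left(-5 - 1\right) = 3 \left(-6\right) = -18$)
$N = 5$ ($N = - (-5 - 0) = - (-5 + 0) = \left(-1\right) \left(-5\right) = 5$)
$A{\left(G,U \right)} = -13$ ($A{\left(G,U \right)} = 5 - 18 = -13$)
$- A{\left(-18,32 \right)} = \left(-1\right) \left(-13\right) = 13$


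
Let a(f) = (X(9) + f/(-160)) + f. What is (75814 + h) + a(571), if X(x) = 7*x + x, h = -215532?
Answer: -22252571/160 ≈ -1.3908e+5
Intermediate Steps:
X(x) = 8*x
a(f) = 72 + 159*f/160 (a(f) = (8*9 + f/(-160)) + f = (72 + f*(-1/160)) + f = (72 - f/160) + f = 72 + 159*f/160)
(75814 + h) + a(571) = (75814 - 215532) + (72 + (159/160)*571) = -139718 + (72 + 90789/160) = -139718 + 102309/160 = -22252571/160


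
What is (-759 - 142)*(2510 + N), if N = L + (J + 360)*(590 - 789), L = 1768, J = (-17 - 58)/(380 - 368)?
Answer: 238290173/4 ≈ 5.9573e+7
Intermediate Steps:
J = -25/4 (J = -75/12 = -75*1/12 = -25/4 ≈ -6.2500)
N = -274513/4 (N = 1768 + (-25/4 + 360)*(590 - 789) = 1768 + (1415/4)*(-199) = 1768 - 281585/4 = -274513/4 ≈ -68628.)
(-759 - 142)*(2510 + N) = (-759 - 142)*(2510 - 274513/4) = -901*(-264473/4) = 238290173/4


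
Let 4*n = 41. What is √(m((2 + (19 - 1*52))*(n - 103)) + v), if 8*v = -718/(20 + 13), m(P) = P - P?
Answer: I*√11847/66 ≈ 1.6492*I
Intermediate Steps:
n = 41/4 (n = (¼)*41 = 41/4 ≈ 10.250)
m(P) = 0
v = -359/132 (v = (-718/(20 + 13))/8 = (-718/33)/8 = (-718*1/33)/8 = (⅛)*(-718/33) = -359/132 ≈ -2.7197)
√(m((2 + (19 - 1*52))*(n - 103)) + v) = √(0 - 359/132) = √(-359/132) = I*√11847/66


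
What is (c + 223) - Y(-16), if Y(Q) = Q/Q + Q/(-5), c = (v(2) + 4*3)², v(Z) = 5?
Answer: 2539/5 ≈ 507.80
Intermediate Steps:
c = 289 (c = (5 + 4*3)² = (5 + 12)² = 17² = 289)
Y(Q) = 1 - Q/5 (Y(Q) = 1 + Q*(-⅕) = 1 - Q/5)
(c + 223) - Y(-16) = (289 + 223) - (1 - ⅕*(-16)) = 512 - (1 + 16/5) = 512 - 1*21/5 = 512 - 21/5 = 2539/5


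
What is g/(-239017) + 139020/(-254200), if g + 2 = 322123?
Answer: -5755565077/3037906070 ≈ -1.8946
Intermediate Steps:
g = 322121 (g = -2 + 322123 = 322121)
g/(-239017) + 139020/(-254200) = 322121/(-239017) + 139020/(-254200) = 322121*(-1/239017) + 139020*(-1/254200) = -322121/239017 - 6951/12710 = -5755565077/3037906070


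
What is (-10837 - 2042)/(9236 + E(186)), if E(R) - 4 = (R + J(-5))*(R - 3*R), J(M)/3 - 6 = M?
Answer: 4293/20356 ≈ 0.21090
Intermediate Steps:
J(M) = 18 + 3*M
E(R) = 4 - 2*R*(3 + R) (E(R) = 4 + (R + (18 + 3*(-5)))*(R - 3*R) = 4 + (R + (18 - 15))*(-2*R) = 4 + (R + 3)*(-2*R) = 4 + (3 + R)*(-2*R) = 4 - 2*R*(3 + R))
(-10837 - 2042)/(9236 + E(186)) = (-10837 - 2042)/(9236 + (4 - 6*186 - 2*186²)) = -12879/(9236 + (4 - 1116 - 2*34596)) = -12879/(9236 + (4 - 1116 - 69192)) = -12879/(9236 - 70304) = -12879/(-61068) = -12879*(-1/61068) = 4293/20356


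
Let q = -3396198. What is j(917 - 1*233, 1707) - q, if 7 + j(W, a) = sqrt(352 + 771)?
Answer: 3396191 + sqrt(1123) ≈ 3.3962e+6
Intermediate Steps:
j(W, a) = -7 + sqrt(1123) (j(W, a) = -7 + sqrt(352 + 771) = -7 + sqrt(1123))
j(917 - 1*233, 1707) - q = (-7 + sqrt(1123)) - 1*(-3396198) = (-7 + sqrt(1123)) + 3396198 = 3396191 + sqrt(1123)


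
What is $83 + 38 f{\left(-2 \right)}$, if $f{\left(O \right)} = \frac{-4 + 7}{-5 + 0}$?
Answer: $\frac{301}{5} \approx 60.2$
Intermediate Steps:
$f{\left(O \right)} = - \frac{3}{5}$ ($f{\left(O \right)} = \frac{3}{-5} = 3 \left(- \frac{1}{5}\right) = - \frac{3}{5}$)
$83 + 38 f{\left(-2 \right)} = 83 + 38 \left(- \frac{3}{5}\right) = 83 - \frac{114}{5} = \frac{301}{5}$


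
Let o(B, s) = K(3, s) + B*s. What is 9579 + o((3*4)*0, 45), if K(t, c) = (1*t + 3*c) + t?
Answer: 9720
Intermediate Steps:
K(t, c) = 2*t + 3*c (K(t, c) = (t + 3*c) + t = 2*t + 3*c)
o(B, s) = 6 + 3*s + B*s (o(B, s) = (2*3 + 3*s) + B*s = (6 + 3*s) + B*s = 6 + 3*s + B*s)
9579 + o((3*4)*0, 45) = 9579 + (6 + 3*45 + ((3*4)*0)*45) = 9579 + (6 + 135 + (12*0)*45) = 9579 + (6 + 135 + 0*45) = 9579 + (6 + 135 + 0) = 9579 + 141 = 9720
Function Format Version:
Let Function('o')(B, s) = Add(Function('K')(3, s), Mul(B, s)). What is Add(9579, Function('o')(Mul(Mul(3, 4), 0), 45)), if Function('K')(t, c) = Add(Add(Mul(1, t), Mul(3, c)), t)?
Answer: 9720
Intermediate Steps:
Function('K')(t, c) = Add(Mul(2, t), Mul(3, c)) (Function('K')(t, c) = Add(Add(t, Mul(3, c)), t) = Add(Mul(2, t), Mul(3, c)))
Function('o')(B, s) = Add(6, Mul(3, s), Mul(B, s)) (Function('o')(B, s) = Add(Add(Mul(2, 3), Mul(3, s)), Mul(B, s)) = Add(Add(6, Mul(3, s)), Mul(B, s)) = Add(6, Mul(3, s), Mul(B, s)))
Add(9579, Function('o')(Mul(Mul(3, 4), 0), 45)) = Add(9579, Add(6, Mul(3, 45), Mul(Mul(Mul(3, 4), 0), 45))) = Add(9579, Add(6, 135, Mul(Mul(12, 0), 45))) = Add(9579, Add(6, 135, Mul(0, 45))) = Add(9579, Add(6, 135, 0)) = Add(9579, 141) = 9720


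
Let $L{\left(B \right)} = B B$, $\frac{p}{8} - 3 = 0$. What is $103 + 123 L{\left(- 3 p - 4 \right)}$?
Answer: $710551$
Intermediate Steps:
$p = 24$ ($p = 24 + 8 \cdot 0 = 24 + 0 = 24$)
$L{\left(B \right)} = B^{2}$
$103 + 123 L{\left(- 3 p - 4 \right)} = 103 + 123 \left(\left(-3\right) 24 - 4\right)^{2} = 103 + 123 \left(-72 - 4\right)^{2} = 103 + 123 \left(-76\right)^{2} = 103 + 123 \cdot 5776 = 103 + 710448 = 710551$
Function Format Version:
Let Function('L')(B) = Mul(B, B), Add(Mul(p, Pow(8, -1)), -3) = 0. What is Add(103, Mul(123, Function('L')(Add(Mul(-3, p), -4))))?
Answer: 710551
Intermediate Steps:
p = 24 (p = Add(24, Mul(8, 0)) = Add(24, 0) = 24)
Function('L')(B) = Pow(B, 2)
Add(103, Mul(123, Function('L')(Add(Mul(-3, p), -4)))) = Add(103, Mul(123, Pow(Add(Mul(-3, 24), -4), 2))) = Add(103, Mul(123, Pow(Add(-72, -4), 2))) = Add(103, Mul(123, Pow(-76, 2))) = Add(103, Mul(123, 5776)) = Add(103, 710448) = 710551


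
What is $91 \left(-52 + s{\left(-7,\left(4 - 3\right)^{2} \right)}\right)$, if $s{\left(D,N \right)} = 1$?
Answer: $-4641$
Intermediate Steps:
$91 \left(-52 + s{\left(-7,\left(4 - 3\right)^{2} \right)}\right) = 91 \left(-52 + 1\right) = 91 \left(-51\right) = -4641$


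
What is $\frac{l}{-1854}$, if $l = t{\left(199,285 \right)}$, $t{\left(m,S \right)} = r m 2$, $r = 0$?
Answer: $0$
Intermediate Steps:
$t{\left(m,S \right)} = 0$ ($t{\left(m,S \right)} = 0 m 2 = 0 \cdot 2 = 0$)
$l = 0$
$\frac{l}{-1854} = \frac{0}{-1854} = 0 \left(- \frac{1}{1854}\right) = 0$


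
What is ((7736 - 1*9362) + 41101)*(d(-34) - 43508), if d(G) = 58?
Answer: -1715188750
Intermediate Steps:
((7736 - 1*9362) + 41101)*(d(-34) - 43508) = ((7736 - 1*9362) + 41101)*(58 - 43508) = ((7736 - 9362) + 41101)*(-43450) = (-1626 + 41101)*(-43450) = 39475*(-43450) = -1715188750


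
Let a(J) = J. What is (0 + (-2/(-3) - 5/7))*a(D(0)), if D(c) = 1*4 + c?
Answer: -4/21 ≈ -0.19048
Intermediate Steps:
D(c) = 4 + c
(0 + (-2/(-3) - 5/7))*a(D(0)) = (0 + (-2/(-3) - 5/7))*(4 + 0) = (0 + (-2*(-⅓) - 5*⅐))*4 = (0 + (⅔ - 5/7))*4 = (0 - 1/21)*4 = -1/21*4 = -4/21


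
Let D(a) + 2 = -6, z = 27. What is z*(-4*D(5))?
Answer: 864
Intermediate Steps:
D(a) = -8 (D(a) = -2 - 6 = -8)
z*(-4*D(5)) = 27*(-4*(-8)) = 27*32 = 864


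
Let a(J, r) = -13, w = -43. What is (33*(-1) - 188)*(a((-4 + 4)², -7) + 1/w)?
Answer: 123760/43 ≈ 2878.1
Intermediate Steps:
(33*(-1) - 188)*(a((-4 + 4)², -7) + 1/w) = (33*(-1) - 188)*(-13 + 1/(-43)) = (-33 - 188)*(-13 - 1/43) = -221*(-560/43) = 123760/43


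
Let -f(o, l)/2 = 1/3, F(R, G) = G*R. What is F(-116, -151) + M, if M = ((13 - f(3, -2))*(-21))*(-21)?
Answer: 23543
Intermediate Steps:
f(o, l) = -⅔ (f(o, l) = -2/3 = -2*⅓ = -⅔)
M = 6027 (M = ((13 - 1*(-⅔))*(-21))*(-21) = ((13 + ⅔)*(-21))*(-21) = ((41/3)*(-21))*(-21) = -287*(-21) = 6027)
F(-116, -151) + M = -151*(-116) + 6027 = 17516 + 6027 = 23543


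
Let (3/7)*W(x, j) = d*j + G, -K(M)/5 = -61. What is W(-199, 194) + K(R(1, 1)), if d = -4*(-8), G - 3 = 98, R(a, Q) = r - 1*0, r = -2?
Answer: 15026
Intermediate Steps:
R(a, Q) = -2 (R(a, Q) = -2 - 1*0 = -2 + 0 = -2)
K(M) = 305 (K(M) = -5*(-61) = 305)
G = 101 (G = 3 + 98 = 101)
d = 32
W(x, j) = 707/3 + 224*j/3 (W(x, j) = 7*(32*j + 101)/3 = 7*(101 + 32*j)/3 = 707/3 + 224*j/3)
W(-199, 194) + K(R(1, 1)) = (707/3 + (224/3)*194) + 305 = (707/3 + 43456/3) + 305 = 14721 + 305 = 15026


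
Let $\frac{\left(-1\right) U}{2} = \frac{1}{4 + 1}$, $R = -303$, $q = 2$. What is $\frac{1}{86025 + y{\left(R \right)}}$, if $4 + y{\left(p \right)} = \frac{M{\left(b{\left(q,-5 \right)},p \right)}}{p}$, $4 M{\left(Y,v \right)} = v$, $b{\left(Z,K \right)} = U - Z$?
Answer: $\frac{4}{344085} \approx 1.1625 \cdot 10^{-5}$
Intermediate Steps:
$U = - \frac{2}{5}$ ($U = - \frac{2}{4 + 1} = - \frac{2}{5} \approx -0.4$)
$b{\left(Z,K \right)} = - \frac{2}{5} - Z$
$M{\left(Y,v \right)} = \frac{v}{4}$
$y{\left(p \right)} = - \frac{15}{4}$ ($y{\left(p \right)} = -4 + \frac{\frac{1}{4} p}{p} = -4 + \frac{1}{4} = - \frac{15}{4}$)
$\frac{1}{86025 + y{\left(R \right)}} = \frac{1}{86025 - \frac{15}{4}} = \frac{1}{\frac{344085}{4}} = \frac{4}{344085}$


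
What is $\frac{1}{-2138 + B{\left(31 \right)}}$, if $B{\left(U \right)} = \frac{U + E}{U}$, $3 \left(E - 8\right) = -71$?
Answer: $- \frac{93}{198788} \approx -0.00046783$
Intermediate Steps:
$E = - \frac{47}{3}$ ($E = 8 + \frac{1}{3} \left(-71\right) = 8 - \frac{71}{3} = - \frac{47}{3} \approx -15.667$)
$B{\left(U \right)} = \frac{- \frac{47}{3} + U}{U}$ ($B{\left(U \right)} = \frac{U - \frac{47}{3}}{U} = \frac{- \frac{47}{3} + U}{U}$)
$\frac{1}{-2138 + B{\left(31 \right)}} = \frac{1}{-2138 + \frac{- \frac{47}{3} + 31}{31}} = \frac{1}{-2138 + \frac{1}{31} \cdot \frac{46}{3}} = \frac{1}{-2138 + \frac{46}{93}} = \frac{1}{- \frac{198788}{93}} = - \frac{93}{198788}$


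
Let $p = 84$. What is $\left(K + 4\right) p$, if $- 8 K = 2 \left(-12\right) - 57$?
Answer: $\frac{2373}{2} \approx 1186.5$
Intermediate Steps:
$K = \frac{81}{8}$ ($K = - \frac{2 \left(-12\right) - 57}{8} = - \frac{-24 - 57}{8} = \left(- \frac{1}{8}\right) \left(-81\right) = \frac{81}{8} \approx 10.125$)
$\left(K + 4\right) p = \left(\frac{81}{8} + 4\right) 84 = \frac{113}{8} \cdot 84 = \frac{2373}{2}$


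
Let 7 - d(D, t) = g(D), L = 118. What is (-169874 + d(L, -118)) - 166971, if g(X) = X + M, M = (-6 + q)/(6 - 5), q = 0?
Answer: -336950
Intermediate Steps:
M = -6 (M = (-6 + 0)/(6 - 5) = -6/1 = -6*1 = -6)
g(X) = -6 + X (g(X) = X - 6 = -6 + X)
d(D, t) = 13 - D (d(D, t) = 7 - (-6 + D) = 7 + (6 - D) = 13 - D)
(-169874 + d(L, -118)) - 166971 = (-169874 + (13 - 1*118)) - 166971 = (-169874 + (13 - 118)) - 166971 = (-169874 - 105) - 166971 = -169979 - 166971 = -336950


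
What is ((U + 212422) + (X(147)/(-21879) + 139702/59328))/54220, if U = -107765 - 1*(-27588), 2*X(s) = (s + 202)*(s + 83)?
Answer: 3178881846967/1303325612160 ≈ 2.4391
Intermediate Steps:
X(s) = (83 + s)*(202 + s)/2 (X(s) = ((s + 202)*(s + 83))/2 = ((202 + s)*(83 + s))/2 = ((83 + s)*(202 + s))/2 = (83 + s)*(202 + s)/2)
U = -80177 (U = -107765 + 27588 = -80177)
((U + 212422) + (X(147)/(-21879) + 139702/59328))/54220 = ((-80177 + 212422) + ((8383 + (1/2)*147**2 + (285/2)*147)/(-21879) + 139702/59328))/54220 = (132245 + ((8383 + (1/2)*21609 + 41895/2)*(-1/21879) + 139702*(1/59328)))*(1/54220) = (132245 + ((8383 + 21609/2 + 41895/2)*(-1/21879) + 69851/29664))*(1/54220) = (132245 + (40135*(-1/21879) + 69851/29664))*(1/54220) = (132245 + (-40135/21879 + 69851/29664))*(1/54220) = (132245 + 12507607/24037728)*(1/54220) = (3178881846967/24037728)*(1/54220) = 3178881846967/1303325612160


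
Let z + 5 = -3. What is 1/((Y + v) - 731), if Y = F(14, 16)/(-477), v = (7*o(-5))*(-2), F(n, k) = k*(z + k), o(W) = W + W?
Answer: -477/282035 ≈ -0.0016913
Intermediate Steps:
z = -8 (z = -5 - 3 = -8)
o(W) = 2*W
F(n, k) = k*(-8 + k)
v = 140 (v = (7*(2*(-5)))*(-2) = (7*(-10))*(-2) = -70*(-2) = 140)
Y = -128/477 (Y = (16*(-8 + 16))/(-477) = (16*8)*(-1/477) = 128*(-1/477) = -128/477 ≈ -0.26834)
1/((Y + v) - 731) = 1/((-128/477 + 140) - 731) = 1/(66652/477 - 731) = 1/(-282035/477) = -477/282035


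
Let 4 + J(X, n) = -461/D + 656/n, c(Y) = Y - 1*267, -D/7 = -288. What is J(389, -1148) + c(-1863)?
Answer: -4303757/2016 ≈ -2134.8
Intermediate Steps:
D = 2016 (D = -7*(-288) = 2016)
c(Y) = -267 + Y (c(Y) = Y - 267 = -267 + Y)
J(X, n) = -8525/2016 + 656/n (J(X, n) = -4 + (-461/2016 + 656/n) = -8525/2016 + 656/n)
J(389, -1148) + c(-1863) = (-8525/2016 + 656/(-1148)) + (-267 - 1863) = (-8525/2016 + 656*(-1/1148)) - 2130 = (-8525/2016 - 4/7) - 2130 = -9677/2016 - 2130 = -4303757/2016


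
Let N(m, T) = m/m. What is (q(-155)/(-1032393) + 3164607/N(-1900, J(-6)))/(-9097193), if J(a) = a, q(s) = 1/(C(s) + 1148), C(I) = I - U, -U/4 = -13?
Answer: -3074358145792490/8837757548850909 ≈ -0.34787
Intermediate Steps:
U = 52 (U = -4*(-13) = 52)
C(I) = -52 + I (C(I) = I - 1*52 = I - 52 = -52 + I)
q(s) = 1/(1096 + s) (q(s) = 1/((-52 + s) + 1148) = 1/(1096 + s))
N(m, T) = 1
(q(-155)/(-1032393) + 3164607/N(-1900, J(-6)))/(-9097193) = (1/((1096 - 155)*(-1032393)) + 3164607/1)/(-9097193) = (-1/1032393/941 + 3164607*1)*(-1/9097193) = ((1/941)*(-1/1032393) + 3164607)*(-1/9097193) = (-1/971481813 + 3164607)*(-1/9097193) = (3074358145792490/971481813)*(-1/9097193) = -3074358145792490/8837757548850909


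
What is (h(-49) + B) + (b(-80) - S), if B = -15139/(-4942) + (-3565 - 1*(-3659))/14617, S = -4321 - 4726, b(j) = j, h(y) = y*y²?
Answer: -167035385971/1536962 ≈ -1.0868e+5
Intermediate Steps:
h(y) = y³
S = -9047
B = 4718113/1536962 (B = -15139*(-1/4942) + (-3565 + 3659)*(1/14617) = 15139/4942 + 94*(1/14617) = 15139/4942 + 2/311 = 4718113/1536962 ≈ 3.0698)
(h(-49) + B) + (b(-80) - S) = ((-49)³ + 4718113/1536962) + (-80 - 1*(-9047)) = (-117649 + 4718113/1536962) + (-80 + 9047) = -180817324225/1536962 + 8967 = -167035385971/1536962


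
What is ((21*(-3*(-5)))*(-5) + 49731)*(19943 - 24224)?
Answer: -206155836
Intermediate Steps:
((21*(-3*(-5)))*(-5) + 49731)*(19943 - 24224) = ((21*15)*(-5) + 49731)*(-4281) = (315*(-5) + 49731)*(-4281) = (-1575 + 49731)*(-4281) = 48156*(-4281) = -206155836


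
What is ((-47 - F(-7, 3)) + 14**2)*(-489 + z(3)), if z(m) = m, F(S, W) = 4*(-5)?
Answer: -82134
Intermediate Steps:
F(S, W) = -20
((-47 - F(-7, 3)) + 14**2)*(-489 + z(3)) = ((-47 - 1*(-20)) + 14**2)*(-489 + 3) = ((-47 + 20) + 196)*(-486) = (-27 + 196)*(-486) = 169*(-486) = -82134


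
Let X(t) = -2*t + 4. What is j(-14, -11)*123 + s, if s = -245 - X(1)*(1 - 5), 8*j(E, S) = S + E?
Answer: -4971/8 ≈ -621.38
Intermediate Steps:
X(t) = 4 - 2*t
j(E, S) = E/8 + S/8 (j(E, S) = (S + E)/8 = (E + S)/8 = E/8 + S/8)
s = -237 (s = -245 - (4 - 2*1)*(1 - 5) = -245 - (4 - 2)*(-4) = -245 - 2*(-4) = -245 - 1*(-8) = -245 + 8 = -237)
j(-14, -11)*123 + s = ((⅛)*(-14) + (⅛)*(-11))*123 - 237 = (-7/4 - 11/8)*123 - 237 = -25/8*123 - 237 = -3075/8 - 237 = -4971/8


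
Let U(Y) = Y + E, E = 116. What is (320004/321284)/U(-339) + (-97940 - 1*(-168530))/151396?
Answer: 626133406287/1355871009934 ≈ 0.46179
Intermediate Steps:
U(Y) = 116 + Y (U(Y) = Y + 116 = 116 + Y)
(320004/321284)/U(-339) + (-97940 - 1*(-168530))/151396 = (320004/321284)/(116 - 339) + (-97940 - 1*(-168530))/151396 = (320004*(1/321284))/(-223) + (-97940 + 168530)*(1/151396) = (80001/80321)*(-1/223) + 70590*(1/151396) = -80001/17911583 + 35295/75698 = 626133406287/1355871009934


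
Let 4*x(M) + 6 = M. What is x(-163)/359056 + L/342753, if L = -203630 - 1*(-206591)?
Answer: 1398244669/164090028224 ≈ 0.0085212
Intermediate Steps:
x(M) = -3/2 + M/4
L = 2961 (L = -203630 + 206591 = 2961)
x(-163)/359056 + L/342753 = (-3/2 + (¼)*(-163))/359056 + 2961/342753 = (-3/2 - 163/4)*(1/359056) + 2961*(1/342753) = -169/4*1/359056 + 987/114251 = -169/1436224 + 987/114251 = 1398244669/164090028224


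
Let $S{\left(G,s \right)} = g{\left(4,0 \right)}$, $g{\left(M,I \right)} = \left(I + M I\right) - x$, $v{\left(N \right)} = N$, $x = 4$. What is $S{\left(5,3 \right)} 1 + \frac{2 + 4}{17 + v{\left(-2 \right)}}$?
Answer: $- \frac{18}{5} \approx -3.6$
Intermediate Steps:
$g{\left(M,I \right)} = -4 + I + I M$ ($g{\left(M,I \right)} = \left(I + M I\right) - 4 = \left(I + I M\right) - 4 = -4 + I + I M$)
$S{\left(G,s \right)} = -4$ ($S{\left(G,s \right)} = -4 + 0 + 0 \cdot 4 = -4 + 0 + 0 = -4$)
$S{\left(5,3 \right)} 1 + \frac{2 + 4}{17 + v{\left(-2 \right)}} = \left(-4\right) 1 + \frac{2 + 4}{17 - 2} = -4 + \frac{6}{15} = -4 + 6 \cdot \frac{1}{15} = -4 + \frac{2}{5} = - \frac{18}{5}$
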